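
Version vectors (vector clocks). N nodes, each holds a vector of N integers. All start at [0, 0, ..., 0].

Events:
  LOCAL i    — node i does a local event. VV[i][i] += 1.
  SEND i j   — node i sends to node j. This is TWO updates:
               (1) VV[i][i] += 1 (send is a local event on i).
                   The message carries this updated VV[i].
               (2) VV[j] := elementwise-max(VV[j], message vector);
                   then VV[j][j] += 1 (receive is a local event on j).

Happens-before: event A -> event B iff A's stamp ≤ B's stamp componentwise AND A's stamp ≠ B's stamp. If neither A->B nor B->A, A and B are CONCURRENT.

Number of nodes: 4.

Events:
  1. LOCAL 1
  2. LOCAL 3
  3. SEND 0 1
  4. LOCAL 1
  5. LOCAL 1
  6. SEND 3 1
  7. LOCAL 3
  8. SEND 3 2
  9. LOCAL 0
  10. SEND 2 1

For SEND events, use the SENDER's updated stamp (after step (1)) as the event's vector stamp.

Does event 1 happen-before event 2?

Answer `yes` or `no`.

Initial: VV[0]=[0, 0, 0, 0]
Initial: VV[1]=[0, 0, 0, 0]
Initial: VV[2]=[0, 0, 0, 0]
Initial: VV[3]=[0, 0, 0, 0]
Event 1: LOCAL 1: VV[1][1]++ -> VV[1]=[0, 1, 0, 0]
Event 2: LOCAL 3: VV[3][3]++ -> VV[3]=[0, 0, 0, 1]
Event 3: SEND 0->1: VV[0][0]++ -> VV[0]=[1, 0, 0, 0], msg_vec=[1, 0, 0, 0]; VV[1]=max(VV[1],msg_vec) then VV[1][1]++ -> VV[1]=[1, 2, 0, 0]
Event 4: LOCAL 1: VV[1][1]++ -> VV[1]=[1, 3, 0, 0]
Event 5: LOCAL 1: VV[1][1]++ -> VV[1]=[1, 4, 0, 0]
Event 6: SEND 3->1: VV[3][3]++ -> VV[3]=[0, 0, 0, 2], msg_vec=[0, 0, 0, 2]; VV[1]=max(VV[1],msg_vec) then VV[1][1]++ -> VV[1]=[1, 5, 0, 2]
Event 7: LOCAL 3: VV[3][3]++ -> VV[3]=[0, 0, 0, 3]
Event 8: SEND 3->2: VV[3][3]++ -> VV[3]=[0, 0, 0, 4], msg_vec=[0, 0, 0, 4]; VV[2]=max(VV[2],msg_vec) then VV[2][2]++ -> VV[2]=[0, 0, 1, 4]
Event 9: LOCAL 0: VV[0][0]++ -> VV[0]=[2, 0, 0, 0]
Event 10: SEND 2->1: VV[2][2]++ -> VV[2]=[0, 0, 2, 4], msg_vec=[0, 0, 2, 4]; VV[1]=max(VV[1],msg_vec) then VV[1][1]++ -> VV[1]=[1, 6, 2, 4]
Event 1 stamp: [0, 1, 0, 0]
Event 2 stamp: [0, 0, 0, 1]
[0, 1, 0, 0] <= [0, 0, 0, 1]? False. Equal? False. Happens-before: False

Answer: no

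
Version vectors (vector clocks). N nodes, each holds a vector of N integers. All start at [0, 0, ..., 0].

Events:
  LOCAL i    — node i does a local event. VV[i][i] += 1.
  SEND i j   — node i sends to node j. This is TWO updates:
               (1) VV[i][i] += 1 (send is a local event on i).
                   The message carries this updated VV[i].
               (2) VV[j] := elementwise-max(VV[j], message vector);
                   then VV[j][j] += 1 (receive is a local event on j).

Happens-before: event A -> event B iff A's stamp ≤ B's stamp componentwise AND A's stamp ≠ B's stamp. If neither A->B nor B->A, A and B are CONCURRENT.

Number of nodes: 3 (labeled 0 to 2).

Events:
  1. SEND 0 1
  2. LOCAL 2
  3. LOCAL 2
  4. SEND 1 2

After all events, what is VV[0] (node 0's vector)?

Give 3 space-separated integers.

Initial: VV[0]=[0, 0, 0]
Initial: VV[1]=[0, 0, 0]
Initial: VV[2]=[0, 0, 0]
Event 1: SEND 0->1: VV[0][0]++ -> VV[0]=[1, 0, 0], msg_vec=[1, 0, 0]; VV[1]=max(VV[1],msg_vec) then VV[1][1]++ -> VV[1]=[1, 1, 0]
Event 2: LOCAL 2: VV[2][2]++ -> VV[2]=[0, 0, 1]
Event 3: LOCAL 2: VV[2][2]++ -> VV[2]=[0, 0, 2]
Event 4: SEND 1->2: VV[1][1]++ -> VV[1]=[1, 2, 0], msg_vec=[1, 2, 0]; VV[2]=max(VV[2],msg_vec) then VV[2][2]++ -> VV[2]=[1, 2, 3]
Final vectors: VV[0]=[1, 0, 0]; VV[1]=[1, 2, 0]; VV[2]=[1, 2, 3]

Answer: 1 0 0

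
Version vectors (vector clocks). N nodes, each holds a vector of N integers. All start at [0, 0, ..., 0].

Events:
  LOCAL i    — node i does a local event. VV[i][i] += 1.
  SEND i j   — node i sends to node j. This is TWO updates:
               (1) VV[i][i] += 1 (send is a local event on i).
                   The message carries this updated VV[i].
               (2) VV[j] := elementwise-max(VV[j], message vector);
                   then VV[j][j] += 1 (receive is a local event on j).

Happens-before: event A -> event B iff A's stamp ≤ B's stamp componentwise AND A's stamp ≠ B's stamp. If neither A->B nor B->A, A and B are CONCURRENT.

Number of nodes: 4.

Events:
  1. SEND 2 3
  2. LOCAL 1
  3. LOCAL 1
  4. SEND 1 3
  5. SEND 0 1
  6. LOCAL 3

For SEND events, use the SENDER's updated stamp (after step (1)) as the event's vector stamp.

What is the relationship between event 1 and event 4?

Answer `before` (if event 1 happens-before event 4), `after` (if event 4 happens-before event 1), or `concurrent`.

Initial: VV[0]=[0, 0, 0, 0]
Initial: VV[1]=[0, 0, 0, 0]
Initial: VV[2]=[0, 0, 0, 0]
Initial: VV[3]=[0, 0, 0, 0]
Event 1: SEND 2->3: VV[2][2]++ -> VV[2]=[0, 0, 1, 0], msg_vec=[0, 0, 1, 0]; VV[3]=max(VV[3],msg_vec) then VV[3][3]++ -> VV[3]=[0, 0, 1, 1]
Event 2: LOCAL 1: VV[1][1]++ -> VV[1]=[0, 1, 0, 0]
Event 3: LOCAL 1: VV[1][1]++ -> VV[1]=[0, 2, 0, 0]
Event 4: SEND 1->3: VV[1][1]++ -> VV[1]=[0, 3, 0, 0], msg_vec=[0, 3, 0, 0]; VV[3]=max(VV[3],msg_vec) then VV[3][3]++ -> VV[3]=[0, 3, 1, 2]
Event 5: SEND 0->1: VV[0][0]++ -> VV[0]=[1, 0, 0, 0], msg_vec=[1, 0, 0, 0]; VV[1]=max(VV[1],msg_vec) then VV[1][1]++ -> VV[1]=[1, 4, 0, 0]
Event 6: LOCAL 3: VV[3][3]++ -> VV[3]=[0, 3, 1, 3]
Event 1 stamp: [0, 0, 1, 0]
Event 4 stamp: [0, 3, 0, 0]
[0, 0, 1, 0] <= [0, 3, 0, 0]? False
[0, 3, 0, 0] <= [0, 0, 1, 0]? False
Relation: concurrent

Answer: concurrent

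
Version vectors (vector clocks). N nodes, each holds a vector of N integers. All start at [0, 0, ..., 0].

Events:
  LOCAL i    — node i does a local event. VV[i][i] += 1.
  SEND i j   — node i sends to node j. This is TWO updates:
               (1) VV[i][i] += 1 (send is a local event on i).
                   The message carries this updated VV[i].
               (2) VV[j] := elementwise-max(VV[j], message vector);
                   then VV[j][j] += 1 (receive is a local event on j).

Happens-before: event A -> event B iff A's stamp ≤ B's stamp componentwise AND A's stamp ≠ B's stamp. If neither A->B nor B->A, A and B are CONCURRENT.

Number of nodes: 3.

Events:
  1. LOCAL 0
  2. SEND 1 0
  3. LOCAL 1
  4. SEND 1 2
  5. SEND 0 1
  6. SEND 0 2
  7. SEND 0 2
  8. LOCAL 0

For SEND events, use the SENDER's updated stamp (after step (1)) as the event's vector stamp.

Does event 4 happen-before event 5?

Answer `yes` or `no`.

Initial: VV[0]=[0, 0, 0]
Initial: VV[1]=[0, 0, 0]
Initial: VV[2]=[0, 0, 0]
Event 1: LOCAL 0: VV[0][0]++ -> VV[0]=[1, 0, 0]
Event 2: SEND 1->0: VV[1][1]++ -> VV[1]=[0, 1, 0], msg_vec=[0, 1, 0]; VV[0]=max(VV[0],msg_vec) then VV[0][0]++ -> VV[0]=[2, 1, 0]
Event 3: LOCAL 1: VV[1][1]++ -> VV[1]=[0, 2, 0]
Event 4: SEND 1->2: VV[1][1]++ -> VV[1]=[0, 3, 0], msg_vec=[0, 3, 0]; VV[2]=max(VV[2],msg_vec) then VV[2][2]++ -> VV[2]=[0, 3, 1]
Event 5: SEND 0->1: VV[0][0]++ -> VV[0]=[3, 1, 0], msg_vec=[3, 1, 0]; VV[1]=max(VV[1],msg_vec) then VV[1][1]++ -> VV[1]=[3, 4, 0]
Event 6: SEND 0->2: VV[0][0]++ -> VV[0]=[4, 1, 0], msg_vec=[4, 1, 0]; VV[2]=max(VV[2],msg_vec) then VV[2][2]++ -> VV[2]=[4, 3, 2]
Event 7: SEND 0->2: VV[0][0]++ -> VV[0]=[5, 1, 0], msg_vec=[5, 1, 0]; VV[2]=max(VV[2],msg_vec) then VV[2][2]++ -> VV[2]=[5, 3, 3]
Event 8: LOCAL 0: VV[0][0]++ -> VV[0]=[6, 1, 0]
Event 4 stamp: [0, 3, 0]
Event 5 stamp: [3, 1, 0]
[0, 3, 0] <= [3, 1, 0]? False. Equal? False. Happens-before: False

Answer: no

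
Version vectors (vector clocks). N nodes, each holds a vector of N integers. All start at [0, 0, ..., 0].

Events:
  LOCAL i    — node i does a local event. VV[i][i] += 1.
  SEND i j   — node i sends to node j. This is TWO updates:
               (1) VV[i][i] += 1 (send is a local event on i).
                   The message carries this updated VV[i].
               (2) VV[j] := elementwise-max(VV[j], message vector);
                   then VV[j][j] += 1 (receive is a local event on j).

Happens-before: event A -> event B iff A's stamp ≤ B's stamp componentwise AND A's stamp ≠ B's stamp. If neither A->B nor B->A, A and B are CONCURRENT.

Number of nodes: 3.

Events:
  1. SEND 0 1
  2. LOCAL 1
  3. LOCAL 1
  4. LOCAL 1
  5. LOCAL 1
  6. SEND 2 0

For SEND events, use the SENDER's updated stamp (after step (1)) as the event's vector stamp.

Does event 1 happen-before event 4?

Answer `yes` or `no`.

Answer: yes

Derivation:
Initial: VV[0]=[0, 0, 0]
Initial: VV[1]=[0, 0, 0]
Initial: VV[2]=[0, 0, 0]
Event 1: SEND 0->1: VV[0][0]++ -> VV[0]=[1, 0, 0], msg_vec=[1, 0, 0]; VV[1]=max(VV[1],msg_vec) then VV[1][1]++ -> VV[1]=[1, 1, 0]
Event 2: LOCAL 1: VV[1][1]++ -> VV[1]=[1, 2, 0]
Event 3: LOCAL 1: VV[1][1]++ -> VV[1]=[1, 3, 0]
Event 4: LOCAL 1: VV[1][1]++ -> VV[1]=[1, 4, 0]
Event 5: LOCAL 1: VV[1][1]++ -> VV[1]=[1, 5, 0]
Event 6: SEND 2->0: VV[2][2]++ -> VV[2]=[0, 0, 1], msg_vec=[0, 0, 1]; VV[0]=max(VV[0],msg_vec) then VV[0][0]++ -> VV[0]=[2, 0, 1]
Event 1 stamp: [1, 0, 0]
Event 4 stamp: [1, 4, 0]
[1, 0, 0] <= [1, 4, 0]? True. Equal? False. Happens-before: True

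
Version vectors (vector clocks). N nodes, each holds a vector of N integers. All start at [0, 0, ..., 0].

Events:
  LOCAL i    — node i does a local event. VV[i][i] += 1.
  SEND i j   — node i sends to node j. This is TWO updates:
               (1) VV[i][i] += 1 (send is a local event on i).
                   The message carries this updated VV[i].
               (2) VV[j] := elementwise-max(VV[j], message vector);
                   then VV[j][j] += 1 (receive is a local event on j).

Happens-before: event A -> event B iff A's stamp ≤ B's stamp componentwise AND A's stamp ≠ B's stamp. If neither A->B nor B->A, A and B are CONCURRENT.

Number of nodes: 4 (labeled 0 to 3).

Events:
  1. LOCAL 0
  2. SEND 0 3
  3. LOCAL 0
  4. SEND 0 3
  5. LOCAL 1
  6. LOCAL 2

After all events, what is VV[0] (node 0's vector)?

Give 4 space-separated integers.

Answer: 4 0 0 0

Derivation:
Initial: VV[0]=[0, 0, 0, 0]
Initial: VV[1]=[0, 0, 0, 0]
Initial: VV[2]=[0, 0, 0, 0]
Initial: VV[3]=[0, 0, 0, 0]
Event 1: LOCAL 0: VV[0][0]++ -> VV[0]=[1, 0, 0, 0]
Event 2: SEND 0->3: VV[0][0]++ -> VV[0]=[2, 0, 0, 0], msg_vec=[2, 0, 0, 0]; VV[3]=max(VV[3],msg_vec) then VV[3][3]++ -> VV[3]=[2, 0, 0, 1]
Event 3: LOCAL 0: VV[0][0]++ -> VV[0]=[3, 0, 0, 0]
Event 4: SEND 0->3: VV[0][0]++ -> VV[0]=[4, 0, 0, 0], msg_vec=[4, 0, 0, 0]; VV[3]=max(VV[3],msg_vec) then VV[3][3]++ -> VV[3]=[4, 0, 0, 2]
Event 5: LOCAL 1: VV[1][1]++ -> VV[1]=[0, 1, 0, 0]
Event 6: LOCAL 2: VV[2][2]++ -> VV[2]=[0, 0, 1, 0]
Final vectors: VV[0]=[4, 0, 0, 0]; VV[1]=[0, 1, 0, 0]; VV[2]=[0, 0, 1, 0]; VV[3]=[4, 0, 0, 2]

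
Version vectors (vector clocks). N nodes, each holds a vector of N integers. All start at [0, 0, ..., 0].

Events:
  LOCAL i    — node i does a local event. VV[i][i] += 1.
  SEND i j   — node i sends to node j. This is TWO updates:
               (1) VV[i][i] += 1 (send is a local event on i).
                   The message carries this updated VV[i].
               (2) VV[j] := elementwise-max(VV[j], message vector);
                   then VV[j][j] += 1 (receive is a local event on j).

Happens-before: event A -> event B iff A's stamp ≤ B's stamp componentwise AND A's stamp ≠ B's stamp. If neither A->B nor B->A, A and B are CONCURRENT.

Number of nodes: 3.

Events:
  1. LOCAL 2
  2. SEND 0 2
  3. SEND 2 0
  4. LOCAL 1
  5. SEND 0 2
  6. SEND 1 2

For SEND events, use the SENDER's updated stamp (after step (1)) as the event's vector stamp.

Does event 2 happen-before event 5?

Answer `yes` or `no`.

Answer: yes

Derivation:
Initial: VV[0]=[0, 0, 0]
Initial: VV[1]=[0, 0, 0]
Initial: VV[2]=[0, 0, 0]
Event 1: LOCAL 2: VV[2][2]++ -> VV[2]=[0, 0, 1]
Event 2: SEND 0->2: VV[0][0]++ -> VV[0]=[1, 0, 0], msg_vec=[1, 0, 0]; VV[2]=max(VV[2],msg_vec) then VV[2][2]++ -> VV[2]=[1, 0, 2]
Event 3: SEND 2->0: VV[2][2]++ -> VV[2]=[1, 0, 3], msg_vec=[1, 0, 3]; VV[0]=max(VV[0],msg_vec) then VV[0][0]++ -> VV[0]=[2, 0, 3]
Event 4: LOCAL 1: VV[1][1]++ -> VV[1]=[0, 1, 0]
Event 5: SEND 0->2: VV[0][0]++ -> VV[0]=[3, 0, 3], msg_vec=[3, 0, 3]; VV[2]=max(VV[2],msg_vec) then VV[2][2]++ -> VV[2]=[3, 0, 4]
Event 6: SEND 1->2: VV[1][1]++ -> VV[1]=[0, 2, 0], msg_vec=[0, 2, 0]; VV[2]=max(VV[2],msg_vec) then VV[2][2]++ -> VV[2]=[3, 2, 5]
Event 2 stamp: [1, 0, 0]
Event 5 stamp: [3, 0, 3]
[1, 0, 0] <= [3, 0, 3]? True. Equal? False. Happens-before: True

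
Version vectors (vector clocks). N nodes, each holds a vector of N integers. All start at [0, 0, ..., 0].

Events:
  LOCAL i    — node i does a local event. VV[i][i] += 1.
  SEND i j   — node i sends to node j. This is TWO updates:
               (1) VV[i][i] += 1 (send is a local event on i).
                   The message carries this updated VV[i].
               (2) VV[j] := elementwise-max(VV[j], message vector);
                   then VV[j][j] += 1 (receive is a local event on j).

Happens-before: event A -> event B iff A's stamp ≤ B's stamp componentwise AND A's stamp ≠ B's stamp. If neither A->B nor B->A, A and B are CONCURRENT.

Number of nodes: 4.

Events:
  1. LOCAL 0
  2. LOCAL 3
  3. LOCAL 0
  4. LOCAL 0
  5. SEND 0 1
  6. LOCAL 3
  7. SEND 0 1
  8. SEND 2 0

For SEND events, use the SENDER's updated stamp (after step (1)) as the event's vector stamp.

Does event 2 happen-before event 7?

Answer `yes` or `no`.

Answer: no

Derivation:
Initial: VV[0]=[0, 0, 0, 0]
Initial: VV[1]=[0, 0, 0, 0]
Initial: VV[2]=[0, 0, 0, 0]
Initial: VV[3]=[0, 0, 0, 0]
Event 1: LOCAL 0: VV[0][0]++ -> VV[0]=[1, 0, 0, 0]
Event 2: LOCAL 3: VV[3][3]++ -> VV[3]=[0, 0, 0, 1]
Event 3: LOCAL 0: VV[0][0]++ -> VV[0]=[2, 0, 0, 0]
Event 4: LOCAL 0: VV[0][0]++ -> VV[0]=[3, 0, 0, 0]
Event 5: SEND 0->1: VV[0][0]++ -> VV[0]=[4, 0, 0, 0], msg_vec=[4, 0, 0, 0]; VV[1]=max(VV[1],msg_vec) then VV[1][1]++ -> VV[1]=[4, 1, 0, 0]
Event 6: LOCAL 3: VV[3][3]++ -> VV[3]=[0, 0, 0, 2]
Event 7: SEND 0->1: VV[0][0]++ -> VV[0]=[5, 0, 0, 0], msg_vec=[5, 0, 0, 0]; VV[1]=max(VV[1],msg_vec) then VV[1][1]++ -> VV[1]=[5, 2, 0, 0]
Event 8: SEND 2->0: VV[2][2]++ -> VV[2]=[0, 0, 1, 0], msg_vec=[0, 0, 1, 0]; VV[0]=max(VV[0],msg_vec) then VV[0][0]++ -> VV[0]=[6, 0, 1, 0]
Event 2 stamp: [0, 0, 0, 1]
Event 7 stamp: [5, 0, 0, 0]
[0, 0, 0, 1] <= [5, 0, 0, 0]? False. Equal? False. Happens-before: False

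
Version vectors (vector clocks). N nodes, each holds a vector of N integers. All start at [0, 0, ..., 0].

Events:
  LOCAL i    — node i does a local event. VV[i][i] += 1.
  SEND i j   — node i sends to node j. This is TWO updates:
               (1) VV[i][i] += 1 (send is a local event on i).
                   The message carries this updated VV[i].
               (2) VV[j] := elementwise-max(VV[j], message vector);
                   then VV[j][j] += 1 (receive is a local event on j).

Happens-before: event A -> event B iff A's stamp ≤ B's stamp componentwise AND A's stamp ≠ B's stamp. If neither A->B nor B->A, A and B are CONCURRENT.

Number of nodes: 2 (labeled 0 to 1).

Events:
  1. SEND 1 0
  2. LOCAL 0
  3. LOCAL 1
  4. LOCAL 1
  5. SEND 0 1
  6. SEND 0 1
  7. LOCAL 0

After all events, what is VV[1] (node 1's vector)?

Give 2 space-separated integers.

Answer: 4 5

Derivation:
Initial: VV[0]=[0, 0]
Initial: VV[1]=[0, 0]
Event 1: SEND 1->0: VV[1][1]++ -> VV[1]=[0, 1], msg_vec=[0, 1]; VV[0]=max(VV[0],msg_vec) then VV[0][0]++ -> VV[0]=[1, 1]
Event 2: LOCAL 0: VV[0][0]++ -> VV[0]=[2, 1]
Event 3: LOCAL 1: VV[1][1]++ -> VV[1]=[0, 2]
Event 4: LOCAL 1: VV[1][1]++ -> VV[1]=[0, 3]
Event 5: SEND 0->1: VV[0][0]++ -> VV[0]=[3, 1], msg_vec=[3, 1]; VV[1]=max(VV[1],msg_vec) then VV[1][1]++ -> VV[1]=[3, 4]
Event 6: SEND 0->1: VV[0][0]++ -> VV[0]=[4, 1], msg_vec=[4, 1]; VV[1]=max(VV[1],msg_vec) then VV[1][1]++ -> VV[1]=[4, 5]
Event 7: LOCAL 0: VV[0][0]++ -> VV[0]=[5, 1]
Final vectors: VV[0]=[5, 1]; VV[1]=[4, 5]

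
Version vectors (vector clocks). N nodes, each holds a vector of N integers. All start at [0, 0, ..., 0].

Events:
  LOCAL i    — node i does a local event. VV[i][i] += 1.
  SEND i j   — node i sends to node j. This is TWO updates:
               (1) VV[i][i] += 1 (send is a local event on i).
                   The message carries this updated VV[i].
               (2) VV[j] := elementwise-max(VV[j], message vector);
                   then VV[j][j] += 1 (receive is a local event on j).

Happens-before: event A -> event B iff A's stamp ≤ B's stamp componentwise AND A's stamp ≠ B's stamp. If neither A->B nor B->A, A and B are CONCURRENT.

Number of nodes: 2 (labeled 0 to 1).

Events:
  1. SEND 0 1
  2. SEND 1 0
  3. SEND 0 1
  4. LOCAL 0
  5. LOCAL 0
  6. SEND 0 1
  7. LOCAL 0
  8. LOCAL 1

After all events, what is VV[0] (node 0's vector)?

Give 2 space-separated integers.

Answer: 7 2

Derivation:
Initial: VV[0]=[0, 0]
Initial: VV[1]=[0, 0]
Event 1: SEND 0->1: VV[0][0]++ -> VV[0]=[1, 0], msg_vec=[1, 0]; VV[1]=max(VV[1],msg_vec) then VV[1][1]++ -> VV[1]=[1, 1]
Event 2: SEND 1->0: VV[1][1]++ -> VV[1]=[1, 2], msg_vec=[1, 2]; VV[0]=max(VV[0],msg_vec) then VV[0][0]++ -> VV[0]=[2, 2]
Event 3: SEND 0->1: VV[0][0]++ -> VV[0]=[3, 2], msg_vec=[3, 2]; VV[1]=max(VV[1],msg_vec) then VV[1][1]++ -> VV[1]=[3, 3]
Event 4: LOCAL 0: VV[0][0]++ -> VV[0]=[4, 2]
Event 5: LOCAL 0: VV[0][0]++ -> VV[0]=[5, 2]
Event 6: SEND 0->1: VV[0][0]++ -> VV[0]=[6, 2], msg_vec=[6, 2]; VV[1]=max(VV[1],msg_vec) then VV[1][1]++ -> VV[1]=[6, 4]
Event 7: LOCAL 0: VV[0][0]++ -> VV[0]=[7, 2]
Event 8: LOCAL 1: VV[1][1]++ -> VV[1]=[6, 5]
Final vectors: VV[0]=[7, 2]; VV[1]=[6, 5]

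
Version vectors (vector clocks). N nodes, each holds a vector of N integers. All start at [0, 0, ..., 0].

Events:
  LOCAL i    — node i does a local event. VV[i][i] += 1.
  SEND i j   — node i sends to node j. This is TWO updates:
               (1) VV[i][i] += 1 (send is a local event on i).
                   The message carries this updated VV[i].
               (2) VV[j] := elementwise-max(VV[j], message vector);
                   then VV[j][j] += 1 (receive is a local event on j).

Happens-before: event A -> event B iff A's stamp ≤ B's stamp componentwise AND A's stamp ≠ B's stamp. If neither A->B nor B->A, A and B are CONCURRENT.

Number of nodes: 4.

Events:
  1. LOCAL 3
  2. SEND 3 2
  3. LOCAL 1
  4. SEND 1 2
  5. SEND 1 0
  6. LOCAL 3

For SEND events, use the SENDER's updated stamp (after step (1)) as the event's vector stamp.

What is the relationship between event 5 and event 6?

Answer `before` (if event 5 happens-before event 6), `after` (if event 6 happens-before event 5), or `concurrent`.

Initial: VV[0]=[0, 0, 0, 0]
Initial: VV[1]=[0, 0, 0, 0]
Initial: VV[2]=[0, 0, 0, 0]
Initial: VV[3]=[0, 0, 0, 0]
Event 1: LOCAL 3: VV[3][3]++ -> VV[3]=[0, 0, 0, 1]
Event 2: SEND 3->2: VV[3][3]++ -> VV[3]=[0, 0, 0, 2], msg_vec=[0, 0, 0, 2]; VV[2]=max(VV[2],msg_vec) then VV[2][2]++ -> VV[2]=[0, 0, 1, 2]
Event 3: LOCAL 1: VV[1][1]++ -> VV[1]=[0, 1, 0, 0]
Event 4: SEND 1->2: VV[1][1]++ -> VV[1]=[0, 2, 0, 0], msg_vec=[0, 2, 0, 0]; VV[2]=max(VV[2],msg_vec) then VV[2][2]++ -> VV[2]=[0, 2, 2, 2]
Event 5: SEND 1->0: VV[1][1]++ -> VV[1]=[0, 3, 0, 0], msg_vec=[0, 3, 0, 0]; VV[0]=max(VV[0],msg_vec) then VV[0][0]++ -> VV[0]=[1, 3, 0, 0]
Event 6: LOCAL 3: VV[3][3]++ -> VV[3]=[0, 0, 0, 3]
Event 5 stamp: [0, 3, 0, 0]
Event 6 stamp: [0, 0, 0, 3]
[0, 3, 0, 0] <= [0, 0, 0, 3]? False
[0, 0, 0, 3] <= [0, 3, 0, 0]? False
Relation: concurrent

Answer: concurrent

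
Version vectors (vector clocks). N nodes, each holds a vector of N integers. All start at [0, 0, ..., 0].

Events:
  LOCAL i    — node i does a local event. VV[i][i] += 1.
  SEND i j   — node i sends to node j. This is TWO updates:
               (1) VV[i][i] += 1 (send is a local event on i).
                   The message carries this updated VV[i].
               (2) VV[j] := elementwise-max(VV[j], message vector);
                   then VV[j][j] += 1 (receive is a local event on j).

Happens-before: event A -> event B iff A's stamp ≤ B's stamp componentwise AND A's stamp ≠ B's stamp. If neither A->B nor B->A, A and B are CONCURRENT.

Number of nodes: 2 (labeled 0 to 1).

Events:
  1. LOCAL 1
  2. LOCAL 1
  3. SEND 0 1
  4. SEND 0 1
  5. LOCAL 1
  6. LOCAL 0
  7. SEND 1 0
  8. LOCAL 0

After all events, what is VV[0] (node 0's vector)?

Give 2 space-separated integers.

Initial: VV[0]=[0, 0]
Initial: VV[1]=[0, 0]
Event 1: LOCAL 1: VV[1][1]++ -> VV[1]=[0, 1]
Event 2: LOCAL 1: VV[1][1]++ -> VV[1]=[0, 2]
Event 3: SEND 0->1: VV[0][0]++ -> VV[0]=[1, 0], msg_vec=[1, 0]; VV[1]=max(VV[1],msg_vec) then VV[1][1]++ -> VV[1]=[1, 3]
Event 4: SEND 0->1: VV[0][0]++ -> VV[0]=[2, 0], msg_vec=[2, 0]; VV[1]=max(VV[1],msg_vec) then VV[1][1]++ -> VV[1]=[2, 4]
Event 5: LOCAL 1: VV[1][1]++ -> VV[1]=[2, 5]
Event 6: LOCAL 0: VV[0][0]++ -> VV[0]=[3, 0]
Event 7: SEND 1->0: VV[1][1]++ -> VV[1]=[2, 6], msg_vec=[2, 6]; VV[0]=max(VV[0],msg_vec) then VV[0][0]++ -> VV[0]=[4, 6]
Event 8: LOCAL 0: VV[0][0]++ -> VV[0]=[5, 6]
Final vectors: VV[0]=[5, 6]; VV[1]=[2, 6]

Answer: 5 6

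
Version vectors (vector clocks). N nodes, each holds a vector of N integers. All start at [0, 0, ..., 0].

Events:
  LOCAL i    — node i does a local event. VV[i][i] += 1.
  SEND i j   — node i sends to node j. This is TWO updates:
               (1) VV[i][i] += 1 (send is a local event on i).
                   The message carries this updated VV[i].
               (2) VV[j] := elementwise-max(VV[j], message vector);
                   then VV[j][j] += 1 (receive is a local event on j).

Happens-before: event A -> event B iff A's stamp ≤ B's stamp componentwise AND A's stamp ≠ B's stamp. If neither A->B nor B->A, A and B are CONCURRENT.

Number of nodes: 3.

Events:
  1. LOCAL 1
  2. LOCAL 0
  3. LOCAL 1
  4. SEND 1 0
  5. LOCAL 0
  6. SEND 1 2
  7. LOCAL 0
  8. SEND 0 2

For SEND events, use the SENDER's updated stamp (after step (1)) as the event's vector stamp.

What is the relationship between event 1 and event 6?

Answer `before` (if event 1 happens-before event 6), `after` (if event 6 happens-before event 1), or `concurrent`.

Answer: before

Derivation:
Initial: VV[0]=[0, 0, 0]
Initial: VV[1]=[0, 0, 0]
Initial: VV[2]=[0, 0, 0]
Event 1: LOCAL 1: VV[1][1]++ -> VV[1]=[0, 1, 0]
Event 2: LOCAL 0: VV[0][0]++ -> VV[0]=[1, 0, 0]
Event 3: LOCAL 1: VV[1][1]++ -> VV[1]=[0, 2, 0]
Event 4: SEND 1->0: VV[1][1]++ -> VV[1]=[0, 3, 0], msg_vec=[0, 3, 0]; VV[0]=max(VV[0],msg_vec) then VV[0][0]++ -> VV[0]=[2, 3, 0]
Event 5: LOCAL 0: VV[0][0]++ -> VV[0]=[3, 3, 0]
Event 6: SEND 1->2: VV[1][1]++ -> VV[1]=[0, 4, 0], msg_vec=[0, 4, 0]; VV[2]=max(VV[2],msg_vec) then VV[2][2]++ -> VV[2]=[0, 4, 1]
Event 7: LOCAL 0: VV[0][0]++ -> VV[0]=[4, 3, 0]
Event 8: SEND 0->2: VV[0][0]++ -> VV[0]=[5, 3, 0], msg_vec=[5, 3, 0]; VV[2]=max(VV[2],msg_vec) then VV[2][2]++ -> VV[2]=[5, 4, 2]
Event 1 stamp: [0, 1, 0]
Event 6 stamp: [0, 4, 0]
[0, 1, 0] <= [0, 4, 0]? True
[0, 4, 0] <= [0, 1, 0]? False
Relation: before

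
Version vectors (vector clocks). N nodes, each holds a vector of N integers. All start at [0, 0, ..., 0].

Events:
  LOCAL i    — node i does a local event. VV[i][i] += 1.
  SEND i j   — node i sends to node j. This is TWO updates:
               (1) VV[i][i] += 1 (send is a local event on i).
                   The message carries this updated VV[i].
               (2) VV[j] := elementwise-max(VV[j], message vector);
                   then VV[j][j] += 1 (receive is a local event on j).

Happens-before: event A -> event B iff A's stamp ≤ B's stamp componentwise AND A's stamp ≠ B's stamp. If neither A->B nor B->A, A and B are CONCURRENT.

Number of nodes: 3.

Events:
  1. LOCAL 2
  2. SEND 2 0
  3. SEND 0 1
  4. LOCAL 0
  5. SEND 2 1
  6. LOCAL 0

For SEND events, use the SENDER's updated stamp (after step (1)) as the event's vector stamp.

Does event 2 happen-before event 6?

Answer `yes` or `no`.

Answer: yes

Derivation:
Initial: VV[0]=[0, 0, 0]
Initial: VV[1]=[0, 0, 0]
Initial: VV[2]=[0, 0, 0]
Event 1: LOCAL 2: VV[2][2]++ -> VV[2]=[0, 0, 1]
Event 2: SEND 2->0: VV[2][2]++ -> VV[2]=[0, 0, 2], msg_vec=[0, 0, 2]; VV[0]=max(VV[0],msg_vec) then VV[0][0]++ -> VV[0]=[1, 0, 2]
Event 3: SEND 0->1: VV[0][0]++ -> VV[0]=[2, 0, 2], msg_vec=[2, 0, 2]; VV[1]=max(VV[1],msg_vec) then VV[1][1]++ -> VV[1]=[2, 1, 2]
Event 4: LOCAL 0: VV[0][0]++ -> VV[0]=[3, 0, 2]
Event 5: SEND 2->1: VV[2][2]++ -> VV[2]=[0, 0, 3], msg_vec=[0, 0, 3]; VV[1]=max(VV[1],msg_vec) then VV[1][1]++ -> VV[1]=[2, 2, 3]
Event 6: LOCAL 0: VV[0][0]++ -> VV[0]=[4, 0, 2]
Event 2 stamp: [0, 0, 2]
Event 6 stamp: [4, 0, 2]
[0, 0, 2] <= [4, 0, 2]? True. Equal? False. Happens-before: True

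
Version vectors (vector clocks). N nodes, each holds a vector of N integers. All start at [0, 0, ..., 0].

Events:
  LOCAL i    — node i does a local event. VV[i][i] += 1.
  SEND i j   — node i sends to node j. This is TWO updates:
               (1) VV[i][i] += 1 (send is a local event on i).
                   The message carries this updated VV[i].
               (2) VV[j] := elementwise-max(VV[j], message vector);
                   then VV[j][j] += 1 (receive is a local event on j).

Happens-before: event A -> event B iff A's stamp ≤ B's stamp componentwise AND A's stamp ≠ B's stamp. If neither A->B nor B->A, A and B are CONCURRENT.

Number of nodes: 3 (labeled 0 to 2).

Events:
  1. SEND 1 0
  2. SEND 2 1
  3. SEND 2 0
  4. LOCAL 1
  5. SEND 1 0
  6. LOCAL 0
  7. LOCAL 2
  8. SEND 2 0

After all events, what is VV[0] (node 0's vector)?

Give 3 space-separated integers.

Answer: 5 4 4

Derivation:
Initial: VV[0]=[0, 0, 0]
Initial: VV[1]=[0, 0, 0]
Initial: VV[2]=[0, 0, 0]
Event 1: SEND 1->0: VV[1][1]++ -> VV[1]=[0, 1, 0], msg_vec=[0, 1, 0]; VV[0]=max(VV[0],msg_vec) then VV[0][0]++ -> VV[0]=[1, 1, 0]
Event 2: SEND 2->1: VV[2][2]++ -> VV[2]=[0, 0, 1], msg_vec=[0, 0, 1]; VV[1]=max(VV[1],msg_vec) then VV[1][1]++ -> VV[1]=[0, 2, 1]
Event 3: SEND 2->0: VV[2][2]++ -> VV[2]=[0, 0, 2], msg_vec=[0, 0, 2]; VV[0]=max(VV[0],msg_vec) then VV[0][0]++ -> VV[0]=[2, 1, 2]
Event 4: LOCAL 1: VV[1][1]++ -> VV[1]=[0, 3, 1]
Event 5: SEND 1->0: VV[1][1]++ -> VV[1]=[0, 4, 1], msg_vec=[0, 4, 1]; VV[0]=max(VV[0],msg_vec) then VV[0][0]++ -> VV[0]=[3, 4, 2]
Event 6: LOCAL 0: VV[0][0]++ -> VV[0]=[4, 4, 2]
Event 7: LOCAL 2: VV[2][2]++ -> VV[2]=[0, 0, 3]
Event 8: SEND 2->0: VV[2][2]++ -> VV[2]=[0, 0, 4], msg_vec=[0, 0, 4]; VV[0]=max(VV[0],msg_vec) then VV[0][0]++ -> VV[0]=[5, 4, 4]
Final vectors: VV[0]=[5, 4, 4]; VV[1]=[0, 4, 1]; VV[2]=[0, 0, 4]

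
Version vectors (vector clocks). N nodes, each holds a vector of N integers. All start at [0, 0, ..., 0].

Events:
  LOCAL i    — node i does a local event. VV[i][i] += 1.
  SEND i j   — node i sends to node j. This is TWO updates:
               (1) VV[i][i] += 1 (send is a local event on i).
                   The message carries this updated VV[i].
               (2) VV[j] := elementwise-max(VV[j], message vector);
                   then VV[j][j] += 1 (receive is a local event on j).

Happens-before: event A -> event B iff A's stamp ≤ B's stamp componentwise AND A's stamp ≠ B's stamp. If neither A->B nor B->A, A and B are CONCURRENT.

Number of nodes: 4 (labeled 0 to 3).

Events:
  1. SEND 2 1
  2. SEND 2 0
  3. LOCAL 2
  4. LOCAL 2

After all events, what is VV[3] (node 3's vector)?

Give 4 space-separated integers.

Answer: 0 0 0 0

Derivation:
Initial: VV[0]=[0, 0, 0, 0]
Initial: VV[1]=[0, 0, 0, 0]
Initial: VV[2]=[0, 0, 0, 0]
Initial: VV[3]=[0, 0, 0, 0]
Event 1: SEND 2->1: VV[2][2]++ -> VV[2]=[0, 0, 1, 0], msg_vec=[0, 0, 1, 0]; VV[1]=max(VV[1],msg_vec) then VV[1][1]++ -> VV[1]=[0, 1, 1, 0]
Event 2: SEND 2->0: VV[2][2]++ -> VV[2]=[0, 0, 2, 0], msg_vec=[0, 0, 2, 0]; VV[0]=max(VV[0],msg_vec) then VV[0][0]++ -> VV[0]=[1, 0, 2, 0]
Event 3: LOCAL 2: VV[2][2]++ -> VV[2]=[0, 0, 3, 0]
Event 4: LOCAL 2: VV[2][2]++ -> VV[2]=[0, 0, 4, 0]
Final vectors: VV[0]=[1, 0, 2, 0]; VV[1]=[0, 1, 1, 0]; VV[2]=[0, 0, 4, 0]; VV[3]=[0, 0, 0, 0]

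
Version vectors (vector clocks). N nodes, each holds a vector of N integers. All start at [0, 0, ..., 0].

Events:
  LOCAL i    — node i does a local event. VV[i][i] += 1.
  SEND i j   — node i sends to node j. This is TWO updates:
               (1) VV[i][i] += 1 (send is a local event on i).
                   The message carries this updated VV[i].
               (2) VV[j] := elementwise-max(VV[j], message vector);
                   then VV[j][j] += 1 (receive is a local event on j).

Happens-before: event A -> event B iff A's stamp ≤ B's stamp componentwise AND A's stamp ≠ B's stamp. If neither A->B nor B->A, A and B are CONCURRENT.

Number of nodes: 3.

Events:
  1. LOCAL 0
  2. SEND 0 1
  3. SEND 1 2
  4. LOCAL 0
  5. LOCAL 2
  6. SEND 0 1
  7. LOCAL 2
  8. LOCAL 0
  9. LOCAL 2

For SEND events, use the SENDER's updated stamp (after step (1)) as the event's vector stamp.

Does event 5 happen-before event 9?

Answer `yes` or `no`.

Initial: VV[0]=[0, 0, 0]
Initial: VV[1]=[0, 0, 0]
Initial: VV[2]=[0, 0, 0]
Event 1: LOCAL 0: VV[0][0]++ -> VV[0]=[1, 0, 0]
Event 2: SEND 0->1: VV[0][0]++ -> VV[0]=[2, 0, 0], msg_vec=[2, 0, 0]; VV[1]=max(VV[1],msg_vec) then VV[1][1]++ -> VV[1]=[2, 1, 0]
Event 3: SEND 1->2: VV[1][1]++ -> VV[1]=[2, 2, 0], msg_vec=[2, 2, 0]; VV[2]=max(VV[2],msg_vec) then VV[2][2]++ -> VV[2]=[2, 2, 1]
Event 4: LOCAL 0: VV[0][0]++ -> VV[0]=[3, 0, 0]
Event 5: LOCAL 2: VV[2][2]++ -> VV[2]=[2, 2, 2]
Event 6: SEND 0->1: VV[0][0]++ -> VV[0]=[4, 0, 0], msg_vec=[4, 0, 0]; VV[1]=max(VV[1],msg_vec) then VV[1][1]++ -> VV[1]=[4, 3, 0]
Event 7: LOCAL 2: VV[2][2]++ -> VV[2]=[2, 2, 3]
Event 8: LOCAL 0: VV[0][0]++ -> VV[0]=[5, 0, 0]
Event 9: LOCAL 2: VV[2][2]++ -> VV[2]=[2, 2, 4]
Event 5 stamp: [2, 2, 2]
Event 9 stamp: [2, 2, 4]
[2, 2, 2] <= [2, 2, 4]? True. Equal? False. Happens-before: True

Answer: yes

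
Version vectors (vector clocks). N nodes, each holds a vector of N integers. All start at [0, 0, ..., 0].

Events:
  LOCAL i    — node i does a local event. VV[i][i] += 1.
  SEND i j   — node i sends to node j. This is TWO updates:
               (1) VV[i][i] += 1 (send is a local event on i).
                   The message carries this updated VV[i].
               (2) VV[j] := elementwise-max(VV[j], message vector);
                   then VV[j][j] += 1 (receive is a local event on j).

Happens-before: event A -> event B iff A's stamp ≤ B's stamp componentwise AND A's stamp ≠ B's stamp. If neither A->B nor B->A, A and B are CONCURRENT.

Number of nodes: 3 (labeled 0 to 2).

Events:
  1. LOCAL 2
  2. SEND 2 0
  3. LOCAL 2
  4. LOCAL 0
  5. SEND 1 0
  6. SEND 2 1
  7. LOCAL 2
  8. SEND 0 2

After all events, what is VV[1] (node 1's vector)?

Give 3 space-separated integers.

Initial: VV[0]=[0, 0, 0]
Initial: VV[1]=[0, 0, 0]
Initial: VV[2]=[0, 0, 0]
Event 1: LOCAL 2: VV[2][2]++ -> VV[2]=[0, 0, 1]
Event 2: SEND 2->0: VV[2][2]++ -> VV[2]=[0, 0, 2], msg_vec=[0, 0, 2]; VV[0]=max(VV[0],msg_vec) then VV[0][0]++ -> VV[0]=[1, 0, 2]
Event 3: LOCAL 2: VV[2][2]++ -> VV[2]=[0, 0, 3]
Event 4: LOCAL 0: VV[0][0]++ -> VV[0]=[2, 0, 2]
Event 5: SEND 1->0: VV[1][1]++ -> VV[1]=[0, 1, 0], msg_vec=[0, 1, 0]; VV[0]=max(VV[0],msg_vec) then VV[0][0]++ -> VV[0]=[3, 1, 2]
Event 6: SEND 2->1: VV[2][2]++ -> VV[2]=[0, 0, 4], msg_vec=[0, 0, 4]; VV[1]=max(VV[1],msg_vec) then VV[1][1]++ -> VV[1]=[0, 2, 4]
Event 7: LOCAL 2: VV[2][2]++ -> VV[2]=[0, 0, 5]
Event 8: SEND 0->2: VV[0][0]++ -> VV[0]=[4, 1, 2], msg_vec=[4, 1, 2]; VV[2]=max(VV[2],msg_vec) then VV[2][2]++ -> VV[2]=[4, 1, 6]
Final vectors: VV[0]=[4, 1, 2]; VV[1]=[0, 2, 4]; VV[2]=[4, 1, 6]

Answer: 0 2 4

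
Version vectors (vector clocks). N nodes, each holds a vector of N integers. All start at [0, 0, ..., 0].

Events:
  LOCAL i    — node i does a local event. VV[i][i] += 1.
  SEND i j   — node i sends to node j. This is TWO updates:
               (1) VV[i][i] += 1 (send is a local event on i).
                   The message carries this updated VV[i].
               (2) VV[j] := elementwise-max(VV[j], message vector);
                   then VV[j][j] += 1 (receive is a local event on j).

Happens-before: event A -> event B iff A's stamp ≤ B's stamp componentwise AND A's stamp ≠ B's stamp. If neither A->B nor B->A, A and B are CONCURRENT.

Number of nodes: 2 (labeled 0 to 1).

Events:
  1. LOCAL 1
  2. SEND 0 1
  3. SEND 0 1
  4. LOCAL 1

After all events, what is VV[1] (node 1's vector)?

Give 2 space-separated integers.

Initial: VV[0]=[0, 0]
Initial: VV[1]=[0, 0]
Event 1: LOCAL 1: VV[1][1]++ -> VV[1]=[0, 1]
Event 2: SEND 0->1: VV[0][0]++ -> VV[0]=[1, 0], msg_vec=[1, 0]; VV[1]=max(VV[1],msg_vec) then VV[1][1]++ -> VV[1]=[1, 2]
Event 3: SEND 0->1: VV[0][0]++ -> VV[0]=[2, 0], msg_vec=[2, 0]; VV[1]=max(VV[1],msg_vec) then VV[1][1]++ -> VV[1]=[2, 3]
Event 4: LOCAL 1: VV[1][1]++ -> VV[1]=[2, 4]
Final vectors: VV[0]=[2, 0]; VV[1]=[2, 4]

Answer: 2 4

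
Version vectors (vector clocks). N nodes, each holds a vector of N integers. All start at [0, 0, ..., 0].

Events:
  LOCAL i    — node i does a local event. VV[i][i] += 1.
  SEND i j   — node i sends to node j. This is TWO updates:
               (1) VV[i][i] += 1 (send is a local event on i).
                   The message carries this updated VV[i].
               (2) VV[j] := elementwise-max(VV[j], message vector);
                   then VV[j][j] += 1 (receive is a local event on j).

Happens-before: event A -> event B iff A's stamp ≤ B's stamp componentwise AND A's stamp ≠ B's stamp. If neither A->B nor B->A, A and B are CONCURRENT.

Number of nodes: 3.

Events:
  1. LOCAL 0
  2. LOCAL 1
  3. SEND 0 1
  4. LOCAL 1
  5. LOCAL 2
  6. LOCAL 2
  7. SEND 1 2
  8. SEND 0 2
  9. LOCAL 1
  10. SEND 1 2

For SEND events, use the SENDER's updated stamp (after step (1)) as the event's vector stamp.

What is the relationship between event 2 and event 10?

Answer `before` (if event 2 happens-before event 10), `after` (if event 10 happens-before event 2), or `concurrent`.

Initial: VV[0]=[0, 0, 0]
Initial: VV[1]=[0, 0, 0]
Initial: VV[2]=[0, 0, 0]
Event 1: LOCAL 0: VV[0][0]++ -> VV[0]=[1, 0, 0]
Event 2: LOCAL 1: VV[1][1]++ -> VV[1]=[0, 1, 0]
Event 3: SEND 0->1: VV[0][0]++ -> VV[0]=[2, 0, 0], msg_vec=[2, 0, 0]; VV[1]=max(VV[1],msg_vec) then VV[1][1]++ -> VV[1]=[2, 2, 0]
Event 4: LOCAL 1: VV[1][1]++ -> VV[1]=[2, 3, 0]
Event 5: LOCAL 2: VV[2][2]++ -> VV[2]=[0, 0, 1]
Event 6: LOCAL 2: VV[2][2]++ -> VV[2]=[0, 0, 2]
Event 7: SEND 1->2: VV[1][1]++ -> VV[1]=[2, 4, 0], msg_vec=[2, 4, 0]; VV[2]=max(VV[2],msg_vec) then VV[2][2]++ -> VV[2]=[2, 4, 3]
Event 8: SEND 0->2: VV[0][0]++ -> VV[0]=[3, 0, 0], msg_vec=[3, 0, 0]; VV[2]=max(VV[2],msg_vec) then VV[2][2]++ -> VV[2]=[3, 4, 4]
Event 9: LOCAL 1: VV[1][1]++ -> VV[1]=[2, 5, 0]
Event 10: SEND 1->2: VV[1][1]++ -> VV[1]=[2, 6, 0], msg_vec=[2, 6, 0]; VV[2]=max(VV[2],msg_vec) then VV[2][2]++ -> VV[2]=[3, 6, 5]
Event 2 stamp: [0, 1, 0]
Event 10 stamp: [2, 6, 0]
[0, 1, 0] <= [2, 6, 0]? True
[2, 6, 0] <= [0, 1, 0]? False
Relation: before

Answer: before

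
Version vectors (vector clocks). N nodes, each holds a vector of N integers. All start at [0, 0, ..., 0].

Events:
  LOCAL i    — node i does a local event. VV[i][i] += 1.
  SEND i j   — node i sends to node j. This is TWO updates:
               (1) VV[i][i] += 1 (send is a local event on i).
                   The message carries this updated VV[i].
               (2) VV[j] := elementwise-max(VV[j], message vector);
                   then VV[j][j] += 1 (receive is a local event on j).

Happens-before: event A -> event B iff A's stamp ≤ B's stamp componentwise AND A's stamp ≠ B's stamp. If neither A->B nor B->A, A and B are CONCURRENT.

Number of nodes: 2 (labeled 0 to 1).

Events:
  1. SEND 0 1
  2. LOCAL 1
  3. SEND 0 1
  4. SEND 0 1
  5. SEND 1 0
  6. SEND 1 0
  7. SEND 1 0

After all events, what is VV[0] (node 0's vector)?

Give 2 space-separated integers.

Answer: 6 7

Derivation:
Initial: VV[0]=[0, 0]
Initial: VV[1]=[0, 0]
Event 1: SEND 0->1: VV[0][0]++ -> VV[0]=[1, 0], msg_vec=[1, 0]; VV[1]=max(VV[1],msg_vec) then VV[1][1]++ -> VV[1]=[1, 1]
Event 2: LOCAL 1: VV[1][1]++ -> VV[1]=[1, 2]
Event 3: SEND 0->1: VV[0][0]++ -> VV[0]=[2, 0], msg_vec=[2, 0]; VV[1]=max(VV[1],msg_vec) then VV[1][1]++ -> VV[1]=[2, 3]
Event 4: SEND 0->1: VV[0][0]++ -> VV[0]=[3, 0], msg_vec=[3, 0]; VV[1]=max(VV[1],msg_vec) then VV[1][1]++ -> VV[1]=[3, 4]
Event 5: SEND 1->0: VV[1][1]++ -> VV[1]=[3, 5], msg_vec=[3, 5]; VV[0]=max(VV[0],msg_vec) then VV[0][0]++ -> VV[0]=[4, 5]
Event 6: SEND 1->0: VV[1][1]++ -> VV[1]=[3, 6], msg_vec=[3, 6]; VV[0]=max(VV[0],msg_vec) then VV[0][0]++ -> VV[0]=[5, 6]
Event 7: SEND 1->0: VV[1][1]++ -> VV[1]=[3, 7], msg_vec=[3, 7]; VV[0]=max(VV[0],msg_vec) then VV[0][0]++ -> VV[0]=[6, 7]
Final vectors: VV[0]=[6, 7]; VV[1]=[3, 7]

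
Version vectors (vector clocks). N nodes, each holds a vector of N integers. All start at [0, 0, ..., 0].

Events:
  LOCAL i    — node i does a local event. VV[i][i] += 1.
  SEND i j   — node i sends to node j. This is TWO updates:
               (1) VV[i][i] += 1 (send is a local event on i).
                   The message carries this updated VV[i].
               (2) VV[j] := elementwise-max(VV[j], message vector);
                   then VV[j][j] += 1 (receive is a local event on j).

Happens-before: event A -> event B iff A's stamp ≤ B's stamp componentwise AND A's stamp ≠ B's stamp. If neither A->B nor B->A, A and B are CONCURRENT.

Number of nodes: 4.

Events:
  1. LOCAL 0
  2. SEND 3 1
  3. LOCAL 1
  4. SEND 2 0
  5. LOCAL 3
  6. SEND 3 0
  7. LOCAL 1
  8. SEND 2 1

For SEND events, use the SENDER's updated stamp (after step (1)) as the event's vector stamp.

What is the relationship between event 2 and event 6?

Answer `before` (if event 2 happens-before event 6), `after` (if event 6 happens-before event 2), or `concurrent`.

Answer: before

Derivation:
Initial: VV[0]=[0, 0, 0, 0]
Initial: VV[1]=[0, 0, 0, 0]
Initial: VV[2]=[0, 0, 0, 0]
Initial: VV[3]=[0, 0, 0, 0]
Event 1: LOCAL 0: VV[0][0]++ -> VV[0]=[1, 0, 0, 0]
Event 2: SEND 3->1: VV[3][3]++ -> VV[3]=[0, 0, 0, 1], msg_vec=[0, 0, 0, 1]; VV[1]=max(VV[1],msg_vec) then VV[1][1]++ -> VV[1]=[0, 1, 0, 1]
Event 3: LOCAL 1: VV[1][1]++ -> VV[1]=[0, 2, 0, 1]
Event 4: SEND 2->0: VV[2][2]++ -> VV[2]=[0, 0, 1, 0], msg_vec=[0, 0, 1, 0]; VV[0]=max(VV[0],msg_vec) then VV[0][0]++ -> VV[0]=[2, 0, 1, 0]
Event 5: LOCAL 3: VV[3][3]++ -> VV[3]=[0, 0, 0, 2]
Event 6: SEND 3->0: VV[3][3]++ -> VV[3]=[0, 0, 0, 3], msg_vec=[0, 0, 0, 3]; VV[0]=max(VV[0],msg_vec) then VV[0][0]++ -> VV[0]=[3, 0, 1, 3]
Event 7: LOCAL 1: VV[1][1]++ -> VV[1]=[0, 3, 0, 1]
Event 8: SEND 2->1: VV[2][2]++ -> VV[2]=[0, 0, 2, 0], msg_vec=[0, 0, 2, 0]; VV[1]=max(VV[1],msg_vec) then VV[1][1]++ -> VV[1]=[0, 4, 2, 1]
Event 2 stamp: [0, 0, 0, 1]
Event 6 stamp: [0, 0, 0, 3]
[0, 0, 0, 1] <= [0, 0, 0, 3]? True
[0, 0, 0, 3] <= [0, 0, 0, 1]? False
Relation: before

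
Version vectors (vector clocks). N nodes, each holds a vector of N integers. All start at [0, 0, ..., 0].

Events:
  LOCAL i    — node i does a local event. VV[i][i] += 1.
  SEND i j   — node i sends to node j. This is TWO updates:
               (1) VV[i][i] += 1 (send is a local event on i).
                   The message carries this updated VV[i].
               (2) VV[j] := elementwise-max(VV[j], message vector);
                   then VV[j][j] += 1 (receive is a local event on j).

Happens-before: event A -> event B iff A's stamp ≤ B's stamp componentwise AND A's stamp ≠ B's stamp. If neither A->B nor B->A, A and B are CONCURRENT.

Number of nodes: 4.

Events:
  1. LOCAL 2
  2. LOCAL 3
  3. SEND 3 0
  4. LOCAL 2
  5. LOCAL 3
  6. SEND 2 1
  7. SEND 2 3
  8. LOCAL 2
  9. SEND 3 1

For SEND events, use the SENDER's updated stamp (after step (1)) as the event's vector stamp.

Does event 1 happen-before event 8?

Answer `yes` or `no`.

Answer: yes

Derivation:
Initial: VV[0]=[0, 0, 0, 0]
Initial: VV[1]=[0, 0, 0, 0]
Initial: VV[2]=[0, 0, 0, 0]
Initial: VV[3]=[0, 0, 0, 0]
Event 1: LOCAL 2: VV[2][2]++ -> VV[2]=[0, 0, 1, 0]
Event 2: LOCAL 3: VV[3][3]++ -> VV[3]=[0, 0, 0, 1]
Event 3: SEND 3->0: VV[3][3]++ -> VV[3]=[0, 0, 0, 2], msg_vec=[0, 0, 0, 2]; VV[0]=max(VV[0],msg_vec) then VV[0][0]++ -> VV[0]=[1, 0, 0, 2]
Event 4: LOCAL 2: VV[2][2]++ -> VV[2]=[0, 0, 2, 0]
Event 5: LOCAL 3: VV[3][3]++ -> VV[3]=[0, 0, 0, 3]
Event 6: SEND 2->1: VV[2][2]++ -> VV[2]=[0, 0, 3, 0], msg_vec=[0, 0, 3, 0]; VV[1]=max(VV[1],msg_vec) then VV[1][1]++ -> VV[1]=[0, 1, 3, 0]
Event 7: SEND 2->3: VV[2][2]++ -> VV[2]=[0, 0, 4, 0], msg_vec=[0, 0, 4, 0]; VV[3]=max(VV[3],msg_vec) then VV[3][3]++ -> VV[3]=[0, 0, 4, 4]
Event 8: LOCAL 2: VV[2][2]++ -> VV[2]=[0, 0, 5, 0]
Event 9: SEND 3->1: VV[3][3]++ -> VV[3]=[0, 0, 4, 5], msg_vec=[0, 0, 4, 5]; VV[1]=max(VV[1],msg_vec) then VV[1][1]++ -> VV[1]=[0, 2, 4, 5]
Event 1 stamp: [0, 0, 1, 0]
Event 8 stamp: [0, 0, 5, 0]
[0, 0, 1, 0] <= [0, 0, 5, 0]? True. Equal? False. Happens-before: True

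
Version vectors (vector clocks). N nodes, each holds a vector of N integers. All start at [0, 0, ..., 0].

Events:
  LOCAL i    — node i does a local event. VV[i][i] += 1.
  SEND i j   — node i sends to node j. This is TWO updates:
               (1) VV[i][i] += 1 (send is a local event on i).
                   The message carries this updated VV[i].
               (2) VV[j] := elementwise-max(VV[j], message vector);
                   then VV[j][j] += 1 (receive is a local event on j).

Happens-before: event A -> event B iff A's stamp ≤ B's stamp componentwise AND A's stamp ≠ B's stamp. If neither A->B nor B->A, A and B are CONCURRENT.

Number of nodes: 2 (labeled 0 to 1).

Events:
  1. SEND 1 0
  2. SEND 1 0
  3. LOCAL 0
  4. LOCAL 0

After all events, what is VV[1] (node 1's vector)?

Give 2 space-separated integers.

Answer: 0 2

Derivation:
Initial: VV[0]=[0, 0]
Initial: VV[1]=[0, 0]
Event 1: SEND 1->0: VV[1][1]++ -> VV[1]=[0, 1], msg_vec=[0, 1]; VV[0]=max(VV[0],msg_vec) then VV[0][0]++ -> VV[0]=[1, 1]
Event 2: SEND 1->0: VV[1][1]++ -> VV[1]=[0, 2], msg_vec=[0, 2]; VV[0]=max(VV[0],msg_vec) then VV[0][0]++ -> VV[0]=[2, 2]
Event 3: LOCAL 0: VV[0][0]++ -> VV[0]=[3, 2]
Event 4: LOCAL 0: VV[0][0]++ -> VV[0]=[4, 2]
Final vectors: VV[0]=[4, 2]; VV[1]=[0, 2]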